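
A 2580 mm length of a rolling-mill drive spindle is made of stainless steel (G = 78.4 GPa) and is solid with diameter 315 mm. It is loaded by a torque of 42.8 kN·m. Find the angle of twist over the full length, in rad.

J = πd⁴/32 = π(0.315)⁴/32 = 9.666×10^-4 m⁴.
θ = T·L/(G·J) = 42800 × 2.58 / (78.4×10⁹ × 9.666×10^-4) = 1.457×10^-3 rad.

0.00146 rad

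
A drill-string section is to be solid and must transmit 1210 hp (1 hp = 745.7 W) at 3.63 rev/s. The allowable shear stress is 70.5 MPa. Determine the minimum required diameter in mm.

142 mm

ω = 2π·3.63 = 22.81 rad/s, so T = P/ω = 1210×745.7 / 22.81 = 39560 N·m.
For a solid shaft τ_max = 16T/(πd³), so d = (16T/(π τ_allow))^(1/3) = (16·39560/(π·7.05×10^7))^(1/3) = 0.1419 m.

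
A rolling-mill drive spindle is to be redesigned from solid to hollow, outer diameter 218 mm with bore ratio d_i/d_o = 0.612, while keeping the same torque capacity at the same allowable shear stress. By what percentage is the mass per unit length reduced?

30.8 %

Equal τ_max and T ⇒ the solid shaft needs d_s³ = d_o³(1−k⁴), so d_s = 218·(1−0.612⁴)^(1/3) = 207.3 mm.
Area ratio A_h/A_s = d_o²(1−k²)/d_s² = (1−k²)/(1−k⁴)^(2/3) = 0.6918.
Mass saving = 1 − 0.6918 = 30.8 %.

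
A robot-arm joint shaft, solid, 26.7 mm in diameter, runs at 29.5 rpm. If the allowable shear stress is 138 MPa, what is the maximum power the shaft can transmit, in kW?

J = πd⁴/32 = π(0.0267)⁴/32 = 4.989×10^-8 m⁴.
T_max = τ_allow·J/r = 1.38×10^8 × 4.989×10^-8 / 0.0133 = 515.8 N·m.
ω = 2π·29.5/60 = 3.089 rad/s, so P_max = T_max·ω = 1593 W.

1.59 kW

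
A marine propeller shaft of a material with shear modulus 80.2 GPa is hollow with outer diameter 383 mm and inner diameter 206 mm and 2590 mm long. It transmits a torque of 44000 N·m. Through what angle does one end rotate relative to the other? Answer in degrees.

0.0421°

J = π(d_o⁴ − d_i⁴)/32 = π(0.383⁴ − 0.206⁴)/32 = 1.936×10^-3 m⁴.
θ = T·L/(G·J) = 44000 × 2.59 / (80.2×10⁹ × 1.936×10^-3) = 7.341×10^-4 rad.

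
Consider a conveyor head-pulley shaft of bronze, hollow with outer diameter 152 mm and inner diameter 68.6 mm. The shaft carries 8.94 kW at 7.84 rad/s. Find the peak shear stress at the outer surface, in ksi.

ω = 7.84 rad/s, so T = P/ω = 8.94×10³ / 7.840 = 1140 N·m.
J = π(d_o⁴ − d_i⁴)/32 = π(0.152⁴ − 0.0686⁴)/32 = 5.023×10^-5 m⁴.
τ_max = T·r/J = 1140 × 0.0760 / 5.023×10^-5 = 1.725×10^6 Pa.

0.250 ksi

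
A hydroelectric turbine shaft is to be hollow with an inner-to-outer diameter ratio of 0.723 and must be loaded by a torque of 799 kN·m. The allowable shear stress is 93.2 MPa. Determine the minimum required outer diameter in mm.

For a hollow shaft with d_i/d_o = 0.723: τ_max = 16T/(π d_o³ (1−k⁴)), so d_o = [16T/(π τ_allow (1−k⁴))]^(1/3) = [16·799000/(π·9.32×10^7·0.7268)]^(1/3) = 0.3917 m.

392 mm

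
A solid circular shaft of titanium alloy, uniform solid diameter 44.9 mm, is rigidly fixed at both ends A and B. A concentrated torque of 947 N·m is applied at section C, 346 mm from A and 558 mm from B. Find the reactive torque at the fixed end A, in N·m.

585 N·m

With uniform GJ and both ends fixed, compatibility θ_AC = θ_CB gives T_A·a = T_B·b, together with T_A + T_B = T₀.
T_A = T₀·b/(a+b) = 947.0·558/904.0 = 584.5 N·m; T_B = 362.5 N·m.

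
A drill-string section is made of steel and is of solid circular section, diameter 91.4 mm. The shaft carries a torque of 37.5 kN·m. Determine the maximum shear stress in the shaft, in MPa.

J = πd⁴/32 = π(0.0914)⁴/32 = 6.851×10^-6 m⁴.
τ_max = T·r/J = 37500 × 0.0457 / 6.851×10^-6 = 2.501×10^8 Pa.

250 MPa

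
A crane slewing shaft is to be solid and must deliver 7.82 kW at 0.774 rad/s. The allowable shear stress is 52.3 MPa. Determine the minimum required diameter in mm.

99.5 mm

ω = 0.774 rad/s, so T = P/ω = 7.82×10³ / 0.7740 = 10100 N·m.
For a solid shaft τ_max = 16T/(πd³), so d = (16T/(π τ_allow))^(1/3) = (16·10100/(π·5.23×10^7))^(1/3) = 0.09946 m.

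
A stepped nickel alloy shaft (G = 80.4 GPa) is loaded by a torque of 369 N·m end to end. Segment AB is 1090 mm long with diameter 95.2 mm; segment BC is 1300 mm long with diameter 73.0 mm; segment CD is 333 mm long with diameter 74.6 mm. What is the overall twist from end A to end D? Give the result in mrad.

J_AB = π(0.0952)⁴/32 = 8.06×10^-6 m⁴; J_BC = π(0.0730)⁴/32 = 2.79×10^-6 m⁴; J_CD = π(0.0746)⁴/32 = 3.04×10^-6 m⁴.
θ = (T/G)·Σ L_i/J_i = (369.0/80.4×10⁹)·(1.09/8.06×10^-6 + 1.30/2.79×10^-6 + 0.333/3.04×10^-6) = 3.263×10^-3 rad.

3.26 mrad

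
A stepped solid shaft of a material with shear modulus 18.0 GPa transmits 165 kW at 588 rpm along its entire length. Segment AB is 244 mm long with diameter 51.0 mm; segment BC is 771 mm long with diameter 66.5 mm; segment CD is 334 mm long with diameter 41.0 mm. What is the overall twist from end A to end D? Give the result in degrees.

ω = 2π·588/60 = 61.58 rad/s, so T = P/ω = 165×10³ / 61.58 = 2680 N·m.
J_AB = π(0.0510)⁴/32 = 6.64×10^-7 m⁴; J_BC = π(0.0665)⁴/32 = 1.92×10^-6 m⁴; J_CD = π(0.0410)⁴/32 = 2.77×10^-7 m⁴.
θ = (T/G)·Σ L_i/J_i = (2680/18.0×10⁹)·(0.244/6.64×10^-7 + 0.771/1.92×10^-6 + 0.334/2.77×10^-7) = 0.2937 rad.

16.8°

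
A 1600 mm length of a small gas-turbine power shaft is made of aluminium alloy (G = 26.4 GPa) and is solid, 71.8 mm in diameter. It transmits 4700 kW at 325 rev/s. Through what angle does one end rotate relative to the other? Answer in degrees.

3.06°

ω = 2π·325 = 2042 rad/s, so T = P/ω = 4700×10³ / 2042 = 2302 N·m.
J = πd⁴/32 = π(0.0718)⁴/32 = 2.609×10^-6 m⁴.
θ = T·L/(G·J) = 2302 × 1.60 / (26.4×10⁹ × 2.609×10^-6) = 0.05346 rad.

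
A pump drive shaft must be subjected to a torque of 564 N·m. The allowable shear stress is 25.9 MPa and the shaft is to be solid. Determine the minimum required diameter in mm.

48.0 mm

For a solid shaft τ_max = 16T/(πd³), so d = (16T/(π τ_allow))^(1/3) = (16·564.0/(π·2.59×10^7))^(1/3) = 0.04805 m.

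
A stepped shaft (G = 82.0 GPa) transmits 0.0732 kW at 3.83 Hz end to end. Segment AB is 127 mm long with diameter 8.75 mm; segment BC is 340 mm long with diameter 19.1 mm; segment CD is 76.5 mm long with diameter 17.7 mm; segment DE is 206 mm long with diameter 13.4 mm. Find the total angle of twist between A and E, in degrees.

0.680°

ω = 2π·3.83 = 24.06 rad/s, so T = P/ω = 0.0732×10³ / 24.06 = 3.042 N·m.
J_AB = π(0.00875)⁴/32 = 5.75×10^-10 m⁴; J_BC = π(0.0191)⁴/32 = 1.31×10^-8 m⁴; J_CD = π(0.0177)⁴/32 = 9.64×10^-9 m⁴; J_DE = π(0.0134)⁴/32 = 3.17×10^-9 m⁴.
θ = (T/G)·Σ L_i/J_i = (3.042/82.0×10⁹)·(0.127/5.75×10^-10 + 0.340/1.31×10^-8 + 0.0765/9.64×10^-9 + 0.206/3.17×10^-9) = 0.01186 rad.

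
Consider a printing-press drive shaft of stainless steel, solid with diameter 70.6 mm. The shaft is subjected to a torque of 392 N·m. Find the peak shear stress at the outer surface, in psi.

823 psi

J = πd⁴/32 = π(0.0706)⁴/32 = 2.439×10^-6 m⁴.
τ_max = T·r/J = 392.0 × 0.0353 / 2.439×10^-6 = 5.673×10^6 Pa.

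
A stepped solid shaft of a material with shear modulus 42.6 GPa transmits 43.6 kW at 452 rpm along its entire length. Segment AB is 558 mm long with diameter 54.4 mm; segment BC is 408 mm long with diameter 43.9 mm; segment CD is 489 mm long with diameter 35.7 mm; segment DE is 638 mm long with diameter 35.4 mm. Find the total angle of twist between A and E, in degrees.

11.1°

ω = 2π·452/60 = 47.33 rad/s, so T = P/ω = 43.6×10³ / 47.33 = 921.1 N·m.
J_AB = π(0.0544)⁴/32 = 8.60×10^-7 m⁴; J_BC = π(0.0439)⁴/32 = 3.65×10^-7 m⁴; J_CD = π(0.0357)⁴/32 = 1.59×10^-7 m⁴; J_DE = π(0.0354)⁴/32 = 1.54×10^-7 m⁴.
θ = (T/G)·Σ L_i/J_i = (921.1/42.6×10⁹)·(0.558/8.60×10^-7 + 0.408/3.65×10^-7 + 0.489/1.59×10^-7 + 0.638/1.54×10^-7) = 0.1940 rad.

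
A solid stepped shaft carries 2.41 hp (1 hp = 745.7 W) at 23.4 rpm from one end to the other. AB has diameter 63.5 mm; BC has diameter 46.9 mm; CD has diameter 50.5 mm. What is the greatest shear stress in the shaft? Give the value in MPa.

36.2 MPa

ω = 2π·23.4/60 = 2.450 rad/s, so T = P/ω = 2.41×745.7 / 2.450 = 733.4 N·m.
Under the same torque, τ_max = 16T/(πd³) is largest where d is smallest — segment BC (d = 46.9 mm).
τ_max = 16·733.4/(π·(0.0469)³) = 3.621×10^7 Pa.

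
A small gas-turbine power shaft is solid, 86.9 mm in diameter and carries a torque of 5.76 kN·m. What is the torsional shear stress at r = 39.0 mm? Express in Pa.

4.01e7 Pa

J = πd⁴/32 = π(0.0869)⁴/32 = 5.599×10^-6 m⁴.
Shear stress varies linearly with radius: τ = T·r/J = 5760 × 0.0390 / 5.599×10^-6 = 4.012×10^7 Pa.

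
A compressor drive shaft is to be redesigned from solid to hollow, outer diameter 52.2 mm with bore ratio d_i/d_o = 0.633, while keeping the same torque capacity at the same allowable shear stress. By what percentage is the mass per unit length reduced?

32.7 %

Equal τ_max and T ⇒ the solid shaft needs d_s³ = d_o³(1−k⁴), so d_s = 52.2·(1−0.633⁴)^(1/3) = 49.24 mm.
Area ratio A_h/A_s = d_o²(1−k²)/d_s² = (1−k²)/(1−k⁴)^(2/3) = 0.6735.
Mass saving = 1 − 0.6735 = 32.7 %.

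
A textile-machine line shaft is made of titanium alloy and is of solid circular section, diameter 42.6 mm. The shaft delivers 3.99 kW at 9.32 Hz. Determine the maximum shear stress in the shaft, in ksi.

0.651 ksi

ω = 2π·9.32 = 58.56 rad/s, so T = P/ω = 3.99×10³ / 58.56 = 68.14 N·m.
J = πd⁴/32 = π(0.0426)⁴/32 = 3.233×10^-7 m⁴.
τ_max = T·r/J = 68.14 × 0.0213 / 3.233×10^-7 = 4.489×10^6 Pa.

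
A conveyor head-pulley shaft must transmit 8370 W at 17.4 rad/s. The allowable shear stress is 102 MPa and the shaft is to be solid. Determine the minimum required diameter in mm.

28.9 mm

ω = 17.4 rad/s, so T = P/ω = 8370 / 17.40 = 481.0 N·m.
For a solid shaft τ_max = 16T/(πd³), so d = (16T/(π τ_allow))^(1/3) = (16·481.0/(π·1.02×10^8))^(1/3) = 0.02885 m.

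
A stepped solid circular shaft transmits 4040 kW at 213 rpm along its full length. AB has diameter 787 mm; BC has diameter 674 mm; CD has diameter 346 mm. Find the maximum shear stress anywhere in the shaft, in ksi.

ω = 2π·213/60 = 22.31 rad/s, so T = P/ω = 4040×10³ / 22.31 = 181100 N·m.
Under the same torque, τ_max = 16T/(πd³) is largest where d is smallest — segment CD (d = 346 mm).
τ_max = 16·181100/(π·(0.346)³) = 2.227×10^7 Pa.

3.23 ksi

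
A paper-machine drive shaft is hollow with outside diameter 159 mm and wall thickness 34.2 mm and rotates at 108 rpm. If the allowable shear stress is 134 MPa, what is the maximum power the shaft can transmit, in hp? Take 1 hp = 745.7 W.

1430 hp

J = π(d_o⁴ − d_i⁴)/32 = π(0.159⁴ − 0.0906⁴)/32 = 5.613×10^-5 m⁴.
T_max = τ_allow·J/r = 1.34×10^8 × 5.613×10^-5 / 0.0795 = 94610 N·m.
ω = 2π·108/60 = 11.31 rad/s, so P_max = T_max·ω = 1.070×10^6 W.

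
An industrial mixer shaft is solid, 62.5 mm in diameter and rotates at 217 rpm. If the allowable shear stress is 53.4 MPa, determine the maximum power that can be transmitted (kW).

58.2 kW

J = πd⁴/32 = π(0.0625)⁴/32 = 1.498×10^-6 m⁴.
T_max = τ_allow·J/r = 5.34×10^7 × 1.498×10^-6 / 0.0312 = 2560 N·m.
ω = 2π·217/60 = 22.72 rad/s, so P_max = T_max·ω = 5.817×10^4 W.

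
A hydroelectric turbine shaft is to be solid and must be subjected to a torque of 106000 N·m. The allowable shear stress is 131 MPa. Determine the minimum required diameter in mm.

For a solid shaft τ_max = 16T/(πd³), so d = (16T/(π τ_allow))^(1/3) = (16·106000/(π·1.31×10^8))^(1/3) = 0.1603 m.

160 mm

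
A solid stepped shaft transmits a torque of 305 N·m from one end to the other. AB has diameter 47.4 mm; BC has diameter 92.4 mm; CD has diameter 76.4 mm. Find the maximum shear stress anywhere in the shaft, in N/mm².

14.6 N/mm²

Under the same torque, τ_max = 16T/(πd³) is largest where d is smallest — segment AB (d = 47.4 mm).
τ_max = 16·305.0/(π·(0.0474)³) = 1.459×10^7 Pa.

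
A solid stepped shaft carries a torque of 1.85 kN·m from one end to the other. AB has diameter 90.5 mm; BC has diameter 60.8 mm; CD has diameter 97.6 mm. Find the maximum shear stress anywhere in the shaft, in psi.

Under the same torque, τ_max = 16T/(πd³) is largest where d is smallest — segment BC (d = 60.8 mm).
τ_max = 16·1850/(π·(0.0608)³) = 4.192×10^7 Pa.

6080 psi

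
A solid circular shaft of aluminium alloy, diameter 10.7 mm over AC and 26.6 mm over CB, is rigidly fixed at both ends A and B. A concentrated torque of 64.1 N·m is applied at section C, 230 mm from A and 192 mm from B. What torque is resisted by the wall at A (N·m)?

Compatibility: T_A·a/J_AC = T_B·b/J_CB with T_A + T_B = T₀.
J_AC = 1.29×10^-9 m⁴, J_CB = 4.92×10^-8 m⁴, so T_A = T₀·(J_AC/a)/((J_AC/a)+(J_CB/b)) = 1.371 N·m, T_B = 62.73 N·m.

1.37 N·m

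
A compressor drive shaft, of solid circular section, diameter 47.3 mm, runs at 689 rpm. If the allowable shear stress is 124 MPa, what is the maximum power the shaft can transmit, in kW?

J = πd⁴/32 = π(0.0473)⁴/32 = 4.914×10^-7 m⁴.
T_max = τ_allow·J/r = 1.24×10^8 × 4.914×10^-7 / 0.0236 = 2577 N·m.
ω = 2π·689/60 = 72.15 rad/s, so P_max = T_max·ω = 1.859×10^5 W.

186 kW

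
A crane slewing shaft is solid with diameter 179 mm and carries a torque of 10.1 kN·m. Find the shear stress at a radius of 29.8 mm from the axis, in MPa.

J = πd⁴/32 = π(0.179)⁴/32 = 1.008×10^-4 m⁴.
Shear stress varies linearly with radius: τ = T·r/J = 10100 × 0.0298 / 1.008×10^-4 = 2.986×10^6 Pa.

2.99 MPa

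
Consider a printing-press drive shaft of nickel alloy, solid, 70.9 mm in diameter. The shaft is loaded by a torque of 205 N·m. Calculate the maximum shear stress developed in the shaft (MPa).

2.93 MPa

J = πd⁴/32 = π(0.0709)⁴/32 = 2.481×10^-6 m⁴.
τ_max = T·r/J = 205.0 × 0.0355 / 2.481×10^-6 = 2.929×10^6 Pa.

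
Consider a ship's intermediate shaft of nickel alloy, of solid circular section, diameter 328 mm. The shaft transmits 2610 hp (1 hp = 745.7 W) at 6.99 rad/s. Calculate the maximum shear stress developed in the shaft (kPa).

40200 kPa

ω = 6.99 rad/s, so T = P/ω = 2610×745.7 / 6.990 = 278400 N·m.
J = πd⁴/32 = π(0.328)⁴/32 = 1.136×10^-3 m⁴.
τ_max = T·r/J = 278400 × 0.164 / 1.136×10^-3 = 4.019×10^7 Pa.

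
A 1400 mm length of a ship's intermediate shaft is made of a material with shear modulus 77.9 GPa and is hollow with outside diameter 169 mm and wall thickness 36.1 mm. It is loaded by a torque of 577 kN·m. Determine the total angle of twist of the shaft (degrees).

8.31°

J = π(d_o⁴ − d_i⁴)/32 = π(0.169⁴ − 0.0968⁴)/32 = 7.146×10^-5 m⁴.
θ = T·L/(G·J) = 577000 × 1.40 / (77.9×10⁹ × 7.146×10^-5) = 0.1451 rad.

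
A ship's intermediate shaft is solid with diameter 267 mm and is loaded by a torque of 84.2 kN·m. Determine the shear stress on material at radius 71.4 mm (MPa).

12.0 MPa

J = πd⁴/32 = π(0.267)⁴/32 = 4.989×10^-4 m⁴.
Shear stress varies linearly with radius: τ = T·r/J = 84200 × 0.0714 / 4.989×10^-4 = 1.205×10^7 Pa.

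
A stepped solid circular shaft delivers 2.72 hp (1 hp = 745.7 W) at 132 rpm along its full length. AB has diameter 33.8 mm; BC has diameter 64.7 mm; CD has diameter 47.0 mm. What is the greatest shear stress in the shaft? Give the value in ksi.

2.81 ksi

ω = 2π·132/60 = 13.82 rad/s, so T = P/ω = 2.72×745.7 / 13.82 = 146.7 N·m.
Under the same torque, τ_max = 16T/(πd³) is largest where d is smallest — segment AB (d = 33.8 mm).
τ_max = 16·146.7/(π·(0.0338)³) = 1.935×10^7 Pa.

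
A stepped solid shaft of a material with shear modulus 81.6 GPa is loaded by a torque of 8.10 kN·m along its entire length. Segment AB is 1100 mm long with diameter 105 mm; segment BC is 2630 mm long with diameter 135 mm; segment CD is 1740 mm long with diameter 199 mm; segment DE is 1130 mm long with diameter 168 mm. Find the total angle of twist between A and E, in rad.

J_AB = π(0.105)⁴/32 = 1.19×10^-5 m⁴; J_BC = π(0.135)⁴/32 = 3.26×10^-5 m⁴; J_CD = π(0.199)⁴/32 = 1.54×10^-4 m⁴; J_DE = π(0.168)⁴/32 = 7.82×10^-5 m⁴.
θ = (T/G)·Σ L_i/J_i = (8100/81.6×10⁹)·(1.10/1.19×10^-5 + 2.63/3.26×10^-5 + 1.74/1.54×10^-4 + 1.13/7.82×10^-5) = 0.01971 rad.

0.0197 rad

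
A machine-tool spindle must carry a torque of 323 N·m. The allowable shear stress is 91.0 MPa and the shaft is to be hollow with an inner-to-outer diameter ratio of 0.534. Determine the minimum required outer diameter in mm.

27.0 mm

For a hollow shaft with d_i/d_o = 0.534: τ_max = 16T/(π d_o³ (1−k⁴)), so d_o = [16T/(π τ_allow (1−k⁴))]^(1/3) = [16·323.0/(π·9.10×10^7·0.9187)]^(1/3) = 0.02700 m.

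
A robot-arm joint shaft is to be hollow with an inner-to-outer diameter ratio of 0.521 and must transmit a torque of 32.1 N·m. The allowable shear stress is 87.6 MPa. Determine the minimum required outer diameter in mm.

For a hollow shaft with d_i/d_o = 0.521: τ_max = 16T/(π d_o³ (1−k⁴)), so d_o = [16T/(π τ_allow (1−k⁴))]^(1/3) = [16·32.10/(π·8.76×10^7·0.9263)]^(1/3) = 0.01263 m.

12.6 mm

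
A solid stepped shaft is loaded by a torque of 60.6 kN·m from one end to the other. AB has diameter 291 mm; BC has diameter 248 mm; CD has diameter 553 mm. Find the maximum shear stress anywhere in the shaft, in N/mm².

20.2 N/mm²

Under the same torque, τ_max = 16T/(πd³) is largest where d is smallest — segment BC (d = 248 mm).
τ_max = 16·60600/(π·(0.248)³) = 2.023×10^7 Pa.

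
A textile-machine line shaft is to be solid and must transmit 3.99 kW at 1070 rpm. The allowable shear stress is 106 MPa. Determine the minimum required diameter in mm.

12.0 mm

ω = 2π·1070/60 = 112.1 rad/s, so T = P/ω = 3.99×10³ / 112.1 = 35.61 N·m.
For a solid shaft τ_max = 16T/(πd³), so d = (16T/(π τ_allow))^(1/3) = (16·35.61/(π·1.06×10^8))^(1/3) = 0.01196 m.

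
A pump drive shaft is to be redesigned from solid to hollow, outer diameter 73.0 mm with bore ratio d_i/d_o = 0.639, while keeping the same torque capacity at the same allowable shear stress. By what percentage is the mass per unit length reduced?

33.2 %

Equal τ_max and T ⇒ the solid shaft needs d_s³ = d_o³(1−k⁴), so d_s = 73.0·(1−0.639⁴)^(1/3) = 68.69 mm.
Area ratio A_h/A_s = d_o²(1−k²)/d_s² = (1−k²)/(1−k⁴)^(2/3) = 0.6682.
Mass saving = 1 − 0.6682 = 33.2 %.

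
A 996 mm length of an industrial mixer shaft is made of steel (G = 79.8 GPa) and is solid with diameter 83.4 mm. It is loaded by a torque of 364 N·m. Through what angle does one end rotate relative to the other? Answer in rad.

J = πd⁴/32 = π(0.0834)⁴/32 = 4.750×10^-6 m⁴.
θ = T·L/(G·J) = 364.0 × 0.996 / (79.8×10⁹ × 4.750×10^-6) = 9.565×10^-4 rad.

9.57e-4 rad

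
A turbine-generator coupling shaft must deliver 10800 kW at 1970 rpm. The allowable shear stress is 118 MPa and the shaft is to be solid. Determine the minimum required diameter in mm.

ω = 2π·1970/60 = 206.3 rad/s, so T = P/ω = 10800×10³ / 206.3 = 52350 N·m.
For a solid shaft τ_max = 16T/(πd³), so d = (16T/(π τ_allow))^(1/3) = (16·52350/(π·1.18×10^8))^(1/3) = 0.1312 m.

131 mm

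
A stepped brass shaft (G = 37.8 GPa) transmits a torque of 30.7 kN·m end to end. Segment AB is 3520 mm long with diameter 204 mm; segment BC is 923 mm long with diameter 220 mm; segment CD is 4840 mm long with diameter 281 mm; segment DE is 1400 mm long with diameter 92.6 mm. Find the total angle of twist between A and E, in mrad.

184 mrad

J_AB = π(0.204)⁴/32 = 1.70×10^-4 m⁴; J_BC = π(0.220)⁴/32 = 2.30×10^-4 m⁴; J_CD = π(0.281)⁴/32 = 6.12×10^-4 m⁴; J_DE = π(0.0926)⁴/32 = 7.22×10^-6 m⁴.
θ = (T/G)·Σ L_i/J_i = (30700/37.8×10⁹)·(3.52/1.70×10^-4 + 0.923/2.30×10^-4 + 4.84/6.12×10^-4 + 1.40/7.22×10^-6) = 0.1840 rad.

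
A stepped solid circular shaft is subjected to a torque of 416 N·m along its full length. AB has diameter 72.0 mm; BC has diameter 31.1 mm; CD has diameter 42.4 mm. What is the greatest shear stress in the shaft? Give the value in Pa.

7.04e7 Pa

Under the same torque, τ_max = 16T/(πd³) is largest where d is smallest — segment BC (d = 31.1 mm).
τ_max = 16·416.0/(π·(0.0311)³) = 7.043×10^7 Pa.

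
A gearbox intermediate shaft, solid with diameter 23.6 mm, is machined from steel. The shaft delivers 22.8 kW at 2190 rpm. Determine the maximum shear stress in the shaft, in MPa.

38.5 MPa

ω = 2π·2190/60 = 229.3 rad/s, so T = P/ω = 22.8×10³ / 229.3 = 99.42 N·m.
J = πd⁴/32 = π(0.0236)⁴/32 = 3.045×10^-8 m⁴.
τ_max = T·r/J = 99.42 × 0.0118 / 3.045×10^-8 = 3.852×10^7 Pa.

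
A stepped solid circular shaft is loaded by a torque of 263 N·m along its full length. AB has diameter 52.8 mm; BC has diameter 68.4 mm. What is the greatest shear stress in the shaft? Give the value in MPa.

Under the same torque, τ_max = 16T/(πd³) is largest where d is smallest — segment AB (d = 52.8 mm).
τ_max = 16·263.0/(π·(0.0528)³) = 9.100×10^6 Pa.

9.10 MPa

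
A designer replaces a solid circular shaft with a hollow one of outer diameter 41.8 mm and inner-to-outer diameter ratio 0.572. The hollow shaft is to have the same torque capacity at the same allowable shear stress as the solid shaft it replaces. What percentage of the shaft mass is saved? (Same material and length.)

27.4 %

Equal τ_max and T ⇒ the solid shaft needs d_s³ = d_o³(1−k⁴), so d_s = 41.8·(1−0.572⁴)^(1/3) = 40.25 mm.
Area ratio A_h/A_s = d_o²(1−k²)/d_s² = (1−k²)/(1−k⁴)^(2/3) = 0.7256.
Mass saving = 1 − 0.7256 = 27.4 %.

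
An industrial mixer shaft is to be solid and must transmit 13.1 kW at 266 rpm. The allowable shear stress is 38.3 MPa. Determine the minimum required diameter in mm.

39.7 mm

ω = 2π·266/60 = 27.86 rad/s, so T = P/ω = 13.1×10³ / 27.86 = 470.3 N·m.
For a solid shaft τ_max = 16T/(πd³), so d = (16T/(π τ_allow))^(1/3) = (16·470.3/(π·3.83×10^7))^(1/3) = 0.03969 m.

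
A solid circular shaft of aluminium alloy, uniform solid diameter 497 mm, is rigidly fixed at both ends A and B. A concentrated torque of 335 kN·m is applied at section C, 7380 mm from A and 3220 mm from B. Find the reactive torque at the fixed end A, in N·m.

With uniform GJ and both ends fixed, compatibility θ_AC = θ_CB gives T_A·a = T_B·b, together with T_A + T_B = T₀.
T_A = T₀·b/(a+b) = 335000·3220/10600 = 101800 N·m; T_B = 233200 N·m.

102000 N·m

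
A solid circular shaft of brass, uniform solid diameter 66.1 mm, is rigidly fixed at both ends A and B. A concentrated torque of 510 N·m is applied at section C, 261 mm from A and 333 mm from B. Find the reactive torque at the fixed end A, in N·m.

286 N·m

With uniform GJ and both ends fixed, compatibility θ_AC = θ_CB gives T_A·a = T_B·b, together with T_A + T_B = T₀.
T_A = T₀·b/(a+b) = 510.0·333/594.0 = 285.9 N·m; T_B = 224.1 N·m.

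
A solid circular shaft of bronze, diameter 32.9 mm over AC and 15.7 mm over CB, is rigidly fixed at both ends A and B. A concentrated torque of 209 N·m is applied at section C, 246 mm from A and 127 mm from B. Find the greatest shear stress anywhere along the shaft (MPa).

27.2 MPa

Compatibility: T_A·a/J_AC = T_B·b/J_CB with T_A + T_B = T₀.
J_AC = 1.15×10^-7 m⁴, J_CB = 5.96×10^-9 m⁴, so T_A = T₀·(J_AC/a)/((J_AC/a)+(J_CB/b)) = 189.9 N·m, T_B = 19.08 N·m.
τ in each portion: τ_AC = 2.72×10^7 Pa, τ_CB = 2.51×10^7 Pa; maximum is in AC.
τ_max = T_AC·r/J = 189.9·0.0164/1.15×10^-7 = 2.716×10^7 Pa.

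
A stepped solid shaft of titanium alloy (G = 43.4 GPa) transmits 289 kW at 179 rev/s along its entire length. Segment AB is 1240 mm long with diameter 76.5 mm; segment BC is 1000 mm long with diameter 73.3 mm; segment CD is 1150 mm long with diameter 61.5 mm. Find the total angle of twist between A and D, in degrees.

0.523°

ω = 2π·179 = 1125 rad/s, so T = P/ω = 289×10³ / 1125 = 257.0 N·m.
J_AB = π(0.0765)⁴/32 = 3.36×10^-6 m⁴; J_BC = π(0.0733)⁴/32 = 2.83×10^-6 m⁴; J_CD = π(0.0615)⁴/32 = 1.40×10^-6 m⁴.
θ = (T/G)·Σ L_i/J_i = (257.0/43.4×10⁹)·(1.24/3.36×10^-6 + 1.00/2.83×10^-6 + 1.15/1.40×10^-6) = 9.121×10^-3 rad.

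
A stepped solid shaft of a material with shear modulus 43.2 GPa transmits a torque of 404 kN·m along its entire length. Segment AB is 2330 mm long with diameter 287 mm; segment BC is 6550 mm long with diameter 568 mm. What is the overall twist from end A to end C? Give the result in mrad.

38.7 mrad

J_AB = π(0.287)⁴/32 = 6.66×10^-4 m⁴; J_BC = π(0.568)⁴/32 = 0.0102 m⁴.
θ = (T/G)·Σ L_i/J_i = (404000/43.2×10⁹)·(2.33/6.66×10^-4 + 6.55/0.0102) = 0.03871 rad.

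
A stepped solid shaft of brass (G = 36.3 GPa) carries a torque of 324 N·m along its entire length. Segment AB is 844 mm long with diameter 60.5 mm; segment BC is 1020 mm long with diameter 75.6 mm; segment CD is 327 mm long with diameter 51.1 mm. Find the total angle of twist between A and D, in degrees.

J_AB = π(0.0605)⁴/32 = 1.32×10^-6 m⁴; J_BC = π(0.0756)⁴/32 = 3.21×10^-6 m⁴; J_CD = π(0.0511)⁴/32 = 6.69×10^-7 m⁴.
θ = (T/G)·Σ L_i/J_i = (324.0/36.3×10⁹)·(0.844/1.32×10^-6 + 1.02/3.21×10^-6 + 0.327/6.69×10^-7) = 0.01293 rad.

0.741°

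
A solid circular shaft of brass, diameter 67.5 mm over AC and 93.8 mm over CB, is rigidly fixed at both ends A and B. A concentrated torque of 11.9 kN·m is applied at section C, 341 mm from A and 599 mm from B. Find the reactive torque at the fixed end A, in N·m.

3810 N·m

Compatibility: T_A·a/J_AC = T_B·b/J_CB with T_A + T_B = T₀.
J_AC = 2.04×10^-6 m⁴, J_CB = 7.60×10^-6 m⁴, so T_A = T₀·(J_AC/a)/((J_AC/a)+(J_CB/b)) = 3811 N·m, T_B = 8089 N·m.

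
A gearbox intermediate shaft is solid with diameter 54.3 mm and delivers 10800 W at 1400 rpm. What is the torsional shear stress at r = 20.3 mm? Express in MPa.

ω = 2π·1400/60 = 146.6 rad/s, so T = P/ω = 10800 / 146.6 = 73.67 N·m.
J = πd⁴/32 = π(0.0543)⁴/32 = 8.535×10^-7 m⁴.
Shear stress varies linearly with radius: τ = T·r/J = 73.67 × 0.0203 / 8.535×10^-7 = 1.752×10^6 Pa.

1.75 MPa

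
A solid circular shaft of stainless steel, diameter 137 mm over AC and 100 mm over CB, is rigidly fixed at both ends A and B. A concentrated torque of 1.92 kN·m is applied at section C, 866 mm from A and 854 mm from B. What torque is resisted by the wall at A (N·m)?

Compatibility: T_A·a/J_AC = T_B·b/J_CB with T_A + T_B = T₀.
J_AC = 3.46×10^-5 m⁴, J_CB = 9.82×10^-6 m⁴, so T_A = T₀·(J_AC/a)/((J_AC/a)+(J_CB/b)) = 1491 N·m, T_B = 429.2 N·m.

1490 N·m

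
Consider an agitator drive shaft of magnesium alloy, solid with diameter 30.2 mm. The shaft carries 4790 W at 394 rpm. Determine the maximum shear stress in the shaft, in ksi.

3.11 ksi

ω = 2π·394/60 = 41.26 rad/s, so T = P/ω = 4790 / 41.26 = 116.1 N·m.
J = πd⁴/32 = π(0.0302)⁴/32 = 8.166×10^-8 m⁴.
τ_max = T·r/J = 116.1 × 0.0151 / 8.166×10^-8 = 2.147×10^7 Pa.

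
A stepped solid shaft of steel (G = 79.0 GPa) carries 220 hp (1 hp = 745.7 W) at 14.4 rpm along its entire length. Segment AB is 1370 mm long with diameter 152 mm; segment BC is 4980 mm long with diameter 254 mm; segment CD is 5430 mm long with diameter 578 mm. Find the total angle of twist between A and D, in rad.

ω = 2π·14.4/60 = 1.508 rad/s, so T = P/ω = 220×745.7 / 1.508 = 108800 N·m.
J_AB = π(0.152)⁴/32 = 5.24×10^-5 m⁴; J_BC = π(0.254)⁴/32 = 4.09×10^-4 m⁴; J_CD = π(0.578)⁴/32 = 0.0110 m⁴.
θ = (T/G)·Σ L_i/J_i = (108800/79.0×10⁹)·(1.37/5.24×10^-5 + 4.98/4.09×10^-4 + 5.43/0.0110) = 0.05347 rad.

0.0535 rad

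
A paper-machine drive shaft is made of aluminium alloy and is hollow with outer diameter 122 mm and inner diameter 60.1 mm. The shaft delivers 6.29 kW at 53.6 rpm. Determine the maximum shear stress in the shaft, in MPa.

ω = 2π·53.6/60 = 5.613 rad/s, so T = P/ω = 6.29×10³ / 5.613 = 1121 N·m.
J = π(d_o⁴ − d_i⁴)/32 = π(0.122⁴ − 0.0601⁴)/32 = 2.047×10^-5 m⁴.
τ_max = T·r/J = 1121 × 0.0610 / 2.047×10^-5 = 3.340×10^6 Pa.

3.34 MPa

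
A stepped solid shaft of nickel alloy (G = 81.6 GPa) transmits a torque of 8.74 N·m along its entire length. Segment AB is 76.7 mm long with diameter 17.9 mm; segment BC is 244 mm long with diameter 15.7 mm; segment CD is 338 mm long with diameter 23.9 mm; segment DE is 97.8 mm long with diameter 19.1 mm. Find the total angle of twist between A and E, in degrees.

0.408°

J_AB = π(0.0179)⁴/32 = 1.01×10^-8 m⁴; J_BC = π(0.0157)⁴/32 = 5.96×10^-9 m⁴; J_CD = π(0.0239)⁴/32 = 3.20×10^-8 m⁴; J_DE = π(0.0191)⁴/32 = 1.31×10^-8 m⁴.
θ = (T/G)·Σ L_i/J_i = (8.740/81.6×10⁹)·(0.0767/1.01×10^-8 + 0.244/5.96×10^-9 + 0.338/3.20×10^-8 + 0.0978/1.31×10^-8) = 7.128×10^-3 rad.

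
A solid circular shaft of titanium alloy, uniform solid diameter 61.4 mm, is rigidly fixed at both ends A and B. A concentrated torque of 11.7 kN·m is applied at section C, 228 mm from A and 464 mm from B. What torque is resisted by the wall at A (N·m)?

With uniform GJ and both ends fixed, compatibility θ_AC = θ_CB gives T_A·a = T_B·b, together with T_A + T_B = T₀.
T_A = T₀·b/(a+b) = 11700·464/692.0 = 7845 N·m; T_B = 3855 N·m.

7850 N·m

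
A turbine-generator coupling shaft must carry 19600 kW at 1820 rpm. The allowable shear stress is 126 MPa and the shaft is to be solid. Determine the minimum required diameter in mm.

ω = 2π·1820/60 = 190.6 rad/s, so T = P/ω = 19600×10³ / 190.6 = 102800 N·m.
For a solid shaft τ_max = 16T/(πd³), so d = (16T/(π τ_allow))^(1/3) = (16·102800/(π·1.26×10^8))^(1/3) = 0.1608 m.

161 mm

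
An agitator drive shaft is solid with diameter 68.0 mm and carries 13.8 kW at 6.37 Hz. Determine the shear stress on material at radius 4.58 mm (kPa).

752 kPa

ω = 2π·6.37 = 40.02 rad/s, so T = P/ω = 13.8×10³ / 40.02 = 344.8 N·m.
J = πd⁴/32 = π(0.0680)⁴/32 = 2.099×10^-6 m⁴.
Shear stress varies linearly with radius: τ = T·r/J = 344.8 × 0.00458 / 2.099×10^-6 = 7.523×10^5 Pa.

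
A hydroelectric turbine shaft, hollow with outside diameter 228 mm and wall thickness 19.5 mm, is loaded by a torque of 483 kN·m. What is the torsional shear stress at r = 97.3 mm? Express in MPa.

336 MPa

J = π(d_o⁴ − d_i⁴)/32 = π(0.228⁴ − 0.189⁴)/32 = 1.400×10^-4 m⁴.
Shear stress varies linearly with radius: τ = T·r/J = 483000 × 0.0973 / 1.400×10^-4 = 3.356×10^8 Pa.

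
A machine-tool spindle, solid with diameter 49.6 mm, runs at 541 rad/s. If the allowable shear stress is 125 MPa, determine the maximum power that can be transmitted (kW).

1620 kW

J = πd⁴/32 = π(0.0496)⁴/32 = 5.942×10^-7 m⁴.
T_max = τ_allow·J/r = 1.25×10^8 × 5.942×10^-7 / 0.0248 = 2995 N·m.
ω = 541 rad/s, so P_max = T_max·ω = 1.620×10^6 W.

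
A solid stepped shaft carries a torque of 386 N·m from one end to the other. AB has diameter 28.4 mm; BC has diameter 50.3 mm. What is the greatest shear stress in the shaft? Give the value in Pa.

8.58e7 Pa

Under the same torque, τ_max = 16T/(πd³) is largest where d is smallest — segment AB (d = 28.4 mm).
τ_max = 16·386.0/(π·(0.0284)³) = 8.582×10^7 Pa.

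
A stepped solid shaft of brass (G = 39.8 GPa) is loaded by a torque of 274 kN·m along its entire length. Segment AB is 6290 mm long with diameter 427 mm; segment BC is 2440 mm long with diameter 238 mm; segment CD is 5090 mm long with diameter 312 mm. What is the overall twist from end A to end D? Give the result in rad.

0.104 rad

J_AB = π(0.427)⁴/32 = 3.26×10^-3 m⁴; J_BC = π(0.238)⁴/32 = 3.15×10^-4 m⁴; J_CD = π(0.312)⁴/32 = 9.30×10^-4 m⁴.
θ = (T/G)·Σ L_i/J_i = (274000/39.8×10⁹)·(6.29/3.26×10^-3 + 2.44/3.15×10^-4 + 5.09/9.30×10^-4) = 0.1043 rad.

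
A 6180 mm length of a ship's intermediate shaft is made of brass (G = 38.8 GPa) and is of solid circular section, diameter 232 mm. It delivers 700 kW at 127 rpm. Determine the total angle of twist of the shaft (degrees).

1.69°

ω = 2π·127/60 = 13.30 rad/s, so T = P/ω = 700×10³ / 13.30 = 52630 N·m.
J = πd⁴/32 = π(0.232)⁴/32 = 2.844×10^-4 m⁴.
θ = T·L/(G·J) = 52630 × 6.18 / (38.8×10⁹ × 2.844×10^-4) = 0.02948 rad.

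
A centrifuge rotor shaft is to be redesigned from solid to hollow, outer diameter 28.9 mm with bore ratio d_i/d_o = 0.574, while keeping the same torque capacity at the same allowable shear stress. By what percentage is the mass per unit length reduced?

Equal τ_max and T ⇒ the solid shaft needs d_s³ = d_o³(1−k⁴), so d_s = 28.9·(1−0.574⁴)^(1/3) = 27.81 mm.
Area ratio A_h/A_s = d_o²(1−k²)/d_s² = (1−k²)/(1−k⁴)^(2/3) = 0.7239.
Mass saving = 1 − 0.7239 = 27.6 %.

27.6 %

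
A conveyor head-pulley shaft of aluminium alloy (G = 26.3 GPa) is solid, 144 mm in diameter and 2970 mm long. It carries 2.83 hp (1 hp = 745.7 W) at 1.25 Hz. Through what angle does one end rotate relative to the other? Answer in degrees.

ω = 2π·1.25 = 7.854 rad/s, so T = P/ω = 2.83×745.7 / 7.854 = 268.7 N·m.
J = πd⁴/32 = π(0.144)⁴/32 = 4.221×10^-5 m⁴.
θ = T·L/(G·J) = 268.7 × 2.97 / (26.3×10⁹ × 4.221×10^-5) = 7.188×10^-4 rad.

0.0412°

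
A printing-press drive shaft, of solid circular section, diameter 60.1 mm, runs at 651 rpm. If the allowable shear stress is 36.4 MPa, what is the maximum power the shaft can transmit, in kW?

J = πd⁴/32 = π(0.0601)⁴/32 = 1.281×10^-6 m⁴.
T_max = τ_allow·J/r = 3.64×10^7 × 1.281×10^-6 / 0.0301 = 1552 N·m.
ω = 2π·651/60 = 68.17 rad/s, so P_max = T_max·ω = 1.058×10^5 W.

106 kW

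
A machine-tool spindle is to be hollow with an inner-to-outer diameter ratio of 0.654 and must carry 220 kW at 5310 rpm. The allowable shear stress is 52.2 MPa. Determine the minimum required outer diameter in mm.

ω = 2π·5310/60 = 556.1 rad/s, so T = P/ω = 220×10³ / 556.1 = 395.6 N·m.
For a hollow shaft with d_i/d_o = 0.654: τ_max = 16T/(π d_o³ (1−k⁴)), so d_o = [16T/(π τ_allow (1−k⁴))]^(1/3) = [16·395.6/(π·5.22×10^7·0.8171)]^(1/3) = 0.03615 m.

36.2 mm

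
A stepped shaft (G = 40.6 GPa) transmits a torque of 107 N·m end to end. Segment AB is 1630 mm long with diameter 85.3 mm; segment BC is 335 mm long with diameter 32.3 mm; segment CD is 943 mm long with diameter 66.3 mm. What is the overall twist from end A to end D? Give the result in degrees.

J_AB = π(0.0853)⁴/32 = 5.20×10^-6 m⁴; J_BC = π(0.0323)⁴/32 = 1.07×10^-7 m⁴; J_CD = π(0.0663)⁴/32 = 1.90×10^-6 m⁴.
θ = (T/G)·Σ L_i/J_i = (107.0/40.6×10⁹)·(1.63/5.20×10^-6 + 0.335/1.07×10^-7 + 0.943/1.90×10^-6) = 0.01040 rad.

0.596°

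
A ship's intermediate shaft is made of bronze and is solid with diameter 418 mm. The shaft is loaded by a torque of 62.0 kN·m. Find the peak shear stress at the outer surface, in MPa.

J = πd⁴/32 = π(0.418)⁴/32 = 2.997×10^-3 m⁴.
τ_max = T·r/J = 62000 × 0.209 / 2.997×10^-3 = 4.323×10^6 Pa.

4.32 MPa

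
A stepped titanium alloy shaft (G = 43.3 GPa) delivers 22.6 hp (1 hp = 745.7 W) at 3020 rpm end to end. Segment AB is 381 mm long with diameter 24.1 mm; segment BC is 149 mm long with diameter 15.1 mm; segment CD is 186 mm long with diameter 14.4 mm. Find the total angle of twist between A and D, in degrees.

5.98°

ω = 2π·3020/60 = 316.3 rad/s, so T = P/ω = 22.6×745.7 / 316.3 = 53.29 N·m.
J_AB = π(0.0241)⁴/32 = 3.31×10^-8 m⁴; J_BC = π(0.0151)⁴/32 = 5.10×10^-9 m⁴; J_CD = π(0.0144)⁴/32 = 4.22×10^-9 m⁴.
θ = (T/G)·Σ L_i/J_i = (53.29/43.3×10⁹)·(0.381/3.31×10^-8 + 0.149/5.10×10^-9 + 0.186/4.22×10^-9) = 0.1043 rad.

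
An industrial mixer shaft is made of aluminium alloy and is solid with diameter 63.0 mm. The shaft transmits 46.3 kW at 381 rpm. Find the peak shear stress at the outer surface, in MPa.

ω = 2π·381/60 = 39.90 rad/s, so T = P/ω = 46.3×10³ / 39.90 = 1160 N·m.
J = πd⁴/32 = π(0.0630)⁴/32 = 1.547×10^-6 m⁴.
τ_max = T·r/J = 1160 × 0.0315 / 1.547×10^-6 = 2.364×10^7 Pa.

23.6 MPa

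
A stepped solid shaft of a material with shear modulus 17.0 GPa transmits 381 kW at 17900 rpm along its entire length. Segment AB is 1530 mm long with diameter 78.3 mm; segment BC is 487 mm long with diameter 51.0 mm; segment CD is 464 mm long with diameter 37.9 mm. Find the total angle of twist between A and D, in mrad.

ω = 2π·17900/60 = 1874 rad/s, so T = P/ω = 381×10³ / 1874 = 203.3 N·m.
J_AB = π(0.0783)⁴/32 = 3.69×10^-6 m⁴; J_BC = π(0.0510)⁴/32 = 6.64×10^-7 m⁴; J_CD = π(0.0379)⁴/32 = 2.03×10^-7 m⁴.
θ = (T/G)·Σ L_i/J_i = (203.3/17.0×10⁹)·(1.53/3.69×10^-6 + 0.487/6.64×10^-7 + 0.464/2.03×10^-7) = 0.04111 rad.

41.1 mrad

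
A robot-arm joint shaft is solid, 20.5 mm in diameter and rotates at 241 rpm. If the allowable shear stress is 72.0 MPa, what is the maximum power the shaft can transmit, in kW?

J = πd⁴/32 = π(0.0205)⁴/32 = 1.734×10^-8 m⁴.
T_max = τ_allow·J/r = 7.20×10^7 × 1.734×10^-8 / 0.0103 = 121.8 N·m.
ω = 2π·241/60 = 25.24 rad/s, so P_max = T_max·ω = 3074 W.

3.07 kW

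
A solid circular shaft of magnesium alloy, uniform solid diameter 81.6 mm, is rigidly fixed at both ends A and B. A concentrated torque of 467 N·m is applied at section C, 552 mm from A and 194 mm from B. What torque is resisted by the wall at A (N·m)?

With uniform GJ and both ends fixed, compatibility θ_AC = θ_CB gives T_A·a = T_B·b, together with T_A + T_B = T₀.
T_A = T₀·b/(a+b) = 467.0·194/746.0 = 121.4 N·m; T_B = 345.6 N·m.

121 N·m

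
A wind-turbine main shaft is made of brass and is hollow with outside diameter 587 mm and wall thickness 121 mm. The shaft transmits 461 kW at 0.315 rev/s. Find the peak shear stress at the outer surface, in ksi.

0.966 ksi

ω = 2π·0.315 = 1.979 rad/s, so T = P/ω = 461×10³ / 1.979 = 232900 N·m.
J = π(d_o⁴ − d_i⁴)/32 = π(0.587⁴ − 0.345⁴)/32 = 0.01027 m⁴.
τ_max = T·r/J = 232900 × 0.293 / 0.01027 = 6.660×10^6 Pa.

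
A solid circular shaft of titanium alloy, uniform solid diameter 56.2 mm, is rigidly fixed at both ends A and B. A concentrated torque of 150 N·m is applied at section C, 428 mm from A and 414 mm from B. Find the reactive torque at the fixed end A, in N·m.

73.8 N·m

With uniform GJ and both ends fixed, compatibility θ_AC = θ_CB gives T_A·a = T_B·b, together with T_A + T_B = T₀.
T_A = T₀·b/(a+b) = 150.0·414/842.0 = 73.75 N·m; T_B = 76.25 N·m.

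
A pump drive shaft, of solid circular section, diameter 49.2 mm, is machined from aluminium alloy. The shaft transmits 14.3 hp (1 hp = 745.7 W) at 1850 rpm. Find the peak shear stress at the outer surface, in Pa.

2.35e6 Pa

ω = 2π·1850/60 = 193.7 rad/s, so T = P/ω = 14.3×745.7 / 193.7 = 55.04 N·m.
J = πd⁴/32 = π(0.0492)⁴/32 = 5.753×10^-7 m⁴.
τ_max = T·r/J = 55.04 × 0.0246 / 5.753×10^-7 = 2.354×10^6 Pa.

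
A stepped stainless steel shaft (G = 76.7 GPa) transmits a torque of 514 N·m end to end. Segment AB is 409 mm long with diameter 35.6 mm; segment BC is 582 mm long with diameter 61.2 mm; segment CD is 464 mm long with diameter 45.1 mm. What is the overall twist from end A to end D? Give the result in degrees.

J_AB = π(0.0356)⁴/32 = 1.58×10^-7 m⁴; J_BC = π(0.0612)⁴/32 = 1.38×10^-6 m⁴; J_CD = π(0.0451)⁴/32 = 4.06×10^-7 m⁴.
θ = (T/G)·Σ L_i/J_i = (514.0/76.7×10⁹)·(0.409/1.58×10^-7 + 0.582/1.38×10^-6 + 0.464/4.06×10^-7) = 0.02787 rad.

1.60°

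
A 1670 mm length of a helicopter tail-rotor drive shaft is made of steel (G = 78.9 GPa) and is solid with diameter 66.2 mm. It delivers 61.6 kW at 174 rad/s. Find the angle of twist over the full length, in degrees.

ω = 174 rad/s, so T = P/ω = 61.6×10³ / 174.0 = 354.0 N·m.
J = πd⁴/32 = π(0.0662)⁴/32 = 1.886×10^-6 m⁴.
θ = T·L/(G·J) = 354.0 × 1.67 / (78.9×10⁹ × 1.886×10^-6) = 3.974×10^-3 rad.

0.228°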